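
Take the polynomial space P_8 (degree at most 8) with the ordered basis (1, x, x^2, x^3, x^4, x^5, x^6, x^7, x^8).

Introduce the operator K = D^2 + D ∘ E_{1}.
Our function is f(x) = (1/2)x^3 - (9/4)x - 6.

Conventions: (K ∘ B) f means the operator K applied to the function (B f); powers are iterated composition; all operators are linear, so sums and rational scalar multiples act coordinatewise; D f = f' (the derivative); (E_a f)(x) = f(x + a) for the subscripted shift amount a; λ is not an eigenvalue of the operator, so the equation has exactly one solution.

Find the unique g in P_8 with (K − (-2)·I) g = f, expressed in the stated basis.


g(x) = (1/4)x^3 - (3/8)x^2 - (9/4)x - 3/2

write g with unknown coordinates in the stated basis and equate coefficients in (K − (-2)·I) g = f
solving from the highest basis element down gives g = (1/4)x^3 - (3/8)x^2 - (9/4)x - 3/2
check: K g = (3/4)x^2 + (9/4)x - 3
so K g − (-2)·g = (1/2)x^3 - (9/4)x - 6 = f ✓


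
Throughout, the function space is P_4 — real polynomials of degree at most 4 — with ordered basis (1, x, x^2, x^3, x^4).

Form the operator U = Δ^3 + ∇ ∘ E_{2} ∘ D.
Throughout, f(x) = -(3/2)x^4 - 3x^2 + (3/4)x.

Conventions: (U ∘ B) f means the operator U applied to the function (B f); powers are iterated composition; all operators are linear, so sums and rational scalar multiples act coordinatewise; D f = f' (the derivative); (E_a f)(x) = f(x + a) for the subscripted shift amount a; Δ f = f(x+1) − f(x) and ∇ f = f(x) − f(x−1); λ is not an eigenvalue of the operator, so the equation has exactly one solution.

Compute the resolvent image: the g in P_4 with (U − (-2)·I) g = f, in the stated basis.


g(x) = -(3/4)x^4 + 3x^2 + (183/8)x + 21

write g with unknown coordinates in the stated basis and equate coefficients in (U − (-2)·I) g = f
solving from the highest basis element down gives g = -(3/4)x^4 + 3x^2 + (183/8)x + 21
check: U g = -9x^2 - 45x - 42
so U g − (-2)·g = -(3/2)x^4 - 3x^2 + (3/4)x = f ✓


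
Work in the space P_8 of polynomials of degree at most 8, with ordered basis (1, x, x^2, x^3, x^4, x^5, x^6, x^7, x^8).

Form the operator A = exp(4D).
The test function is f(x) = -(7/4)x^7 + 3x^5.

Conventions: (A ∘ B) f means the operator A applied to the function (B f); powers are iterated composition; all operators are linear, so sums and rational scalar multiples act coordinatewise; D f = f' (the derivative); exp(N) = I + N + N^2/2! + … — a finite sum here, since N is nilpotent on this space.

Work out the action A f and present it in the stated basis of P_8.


g(x) = -(7/4)x^7 - 49x^6 - 585x^5 - 3860x^4 - 15200x^3 - 35712x^2 - 46336x - 25600

order-1 term: -49x^6 + 60x^4
order-2 term: -588x^5 + 480x^3
order-3 term: -3920x^4 + 1920x^2
order-4 term: -15680x^3 + 3840x
order-5 term: -37632x^2 + 3072
order-6 term: -50176x
order-7 term: -28672
the series for exp(4D) f terminates at order 7
exp(4D) f = -(7/4)x^7 - 49x^6 - 585x^5 - 3860x^4 - 15200x^3 - 35712x^2 - 46336x - 25600


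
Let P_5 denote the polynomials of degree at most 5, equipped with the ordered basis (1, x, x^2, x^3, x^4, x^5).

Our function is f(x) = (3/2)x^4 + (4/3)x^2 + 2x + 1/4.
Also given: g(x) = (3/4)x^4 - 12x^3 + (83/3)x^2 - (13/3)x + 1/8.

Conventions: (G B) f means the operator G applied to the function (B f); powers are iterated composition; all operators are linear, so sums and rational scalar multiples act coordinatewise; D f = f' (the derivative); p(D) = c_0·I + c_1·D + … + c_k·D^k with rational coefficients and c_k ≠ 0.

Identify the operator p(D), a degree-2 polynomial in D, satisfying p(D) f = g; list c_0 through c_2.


D^0 f = (3/2)x^4 + (4/3)x^2 + 2x + 1/4
D^1 f = 6x^3 + (8/3)x + 2
D^2 f = 18x^2 + 8/3
matching coefficients of g against c_0 f + c_1 Df + … from the top degree down determines the c_i
solution: c_0 = 1/2, c_1 = -2, c_2 = 3/2

p(D) = (1/2)·I − 2·D + (3/2)·D^2, i.e. c_0 = 1/2, c_1 = -2, c_2 = 3/2


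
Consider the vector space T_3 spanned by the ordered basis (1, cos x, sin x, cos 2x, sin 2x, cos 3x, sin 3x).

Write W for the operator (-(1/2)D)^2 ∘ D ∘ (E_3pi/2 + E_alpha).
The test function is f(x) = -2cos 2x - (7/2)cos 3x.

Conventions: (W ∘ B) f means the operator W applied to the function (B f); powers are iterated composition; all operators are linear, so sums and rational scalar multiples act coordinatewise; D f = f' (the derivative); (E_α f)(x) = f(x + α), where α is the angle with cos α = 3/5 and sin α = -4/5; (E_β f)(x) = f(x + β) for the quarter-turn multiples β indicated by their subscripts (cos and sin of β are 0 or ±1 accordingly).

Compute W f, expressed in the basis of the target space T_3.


the image equals g(x) = (96/25)cos 2x + (128/25)sin 2x - (15309/1000)cos 3x + (22113/1000)sin 3x

E_3pi/2 f = 2cos 2x + (7/2)sin 3x
E_alpha f = (14/25)cos 2x - (48/25)sin 2x + (819/250)cos 3x - (154/125)sin 3x
(E_3pi/2 + E_alpha) f = (64/25)cos 2x - (48/25)sin 2x + (819/250)cos 3x + (567/250)sin 3x
D (E_3pi/2 + E_alpha) f = -(96/25)cos 2x - (128/25)sin 2x + (1701/250)cos 3x - (2457/250)sin 3x
D D (E_3pi/2 + E_alpha) f = -(256/25)cos 2x + (192/25)sin 2x - (7371/250)cos 3x - (5103/250)sin 3x
(-(1/2)D) D (E_3pi/2 + E_alpha) f = (128/25)cos 2x - (96/25)sin 2x + (7371/500)cos 3x + (5103/500)sin 3x
D (-(1/2)D) D (E_3pi/2 + E_alpha) f = -(192/25)cos 2x - (256/25)sin 2x + (15309/500)cos 3x - (22113/500)sin 3x
(-(1/2)D) (-(1/2)D) D (E_3pi/2 + E_alpha) f = (96/25)cos 2x + (128/25)sin 2x - (15309/1000)cos 3x + (22113/1000)sin 3x


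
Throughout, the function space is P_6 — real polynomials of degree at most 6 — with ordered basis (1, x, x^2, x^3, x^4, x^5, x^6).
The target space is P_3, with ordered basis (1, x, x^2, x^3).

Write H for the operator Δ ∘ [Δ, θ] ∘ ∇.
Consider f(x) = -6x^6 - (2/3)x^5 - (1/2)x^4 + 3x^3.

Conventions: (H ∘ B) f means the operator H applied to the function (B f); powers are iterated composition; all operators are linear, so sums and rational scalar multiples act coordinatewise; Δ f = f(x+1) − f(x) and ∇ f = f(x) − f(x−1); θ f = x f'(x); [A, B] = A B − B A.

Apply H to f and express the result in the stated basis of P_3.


the image equals g(x) = -720x^3 - 2200x^2 - 2612x - 3362/3

∇ f = -36x^5 + (260/3)x^4 - (346/3)x^3 + (286/3)x^2 - (131/3)x + 53/6
θ ∇ f = -180x^5 + (1040/3)x^4 - 346x^3 + (572/3)x^2 - (131/3)x
Δ θ ∇ f = -900x^4 - (1240/3)x^3 - 758x^2 - 170x - 97/3
Δ ∇ f = -180x^4 - (40/3)x^3 - 186x^2 + (34/3)x - 13
θ Δ ∇ f = -720x^4 - 40x^3 - 372x^2 + (34/3)x
[Δ, θ] ∇ f = -180x^4 - (1120/3)x^3 - 386x^2 - (544/3)x - 97/3
Δ [Δ, θ] ∇ f = -720x^3 - 2200x^2 - 2612x - 3362/3


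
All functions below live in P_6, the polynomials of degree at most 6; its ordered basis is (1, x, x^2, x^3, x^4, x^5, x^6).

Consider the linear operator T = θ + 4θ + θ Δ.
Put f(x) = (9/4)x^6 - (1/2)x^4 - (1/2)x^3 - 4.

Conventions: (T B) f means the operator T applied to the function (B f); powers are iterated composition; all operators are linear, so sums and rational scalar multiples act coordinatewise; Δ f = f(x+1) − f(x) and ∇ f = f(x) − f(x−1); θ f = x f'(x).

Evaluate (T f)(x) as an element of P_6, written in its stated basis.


θ f = (27/2)x^6 - 2x^4 - (3/2)x^3
θ f = (27/2)x^6 - 2x^4 - (3/2)x^3
(4θ) f = 54x^6 - 8x^4 - 6x^3
Δ f = (27/2)x^5 + (135/4)x^4 + 43x^3 + (117/4)x^2 + 10x + 5/4
θ Δ f = (135/2)x^5 + 135x^4 + 129x^3 + (117/2)x^2 + 10x
(θ + 4θ + θ Δ) f = (135/2)x^6 + (135/2)x^5 + 125x^4 + (243/2)x^3 + (117/2)x^2 + 10x

g(x) = (135/2)x^6 + (135/2)x^5 + 125x^4 + (243/2)x^3 + (117/2)x^2 + 10x


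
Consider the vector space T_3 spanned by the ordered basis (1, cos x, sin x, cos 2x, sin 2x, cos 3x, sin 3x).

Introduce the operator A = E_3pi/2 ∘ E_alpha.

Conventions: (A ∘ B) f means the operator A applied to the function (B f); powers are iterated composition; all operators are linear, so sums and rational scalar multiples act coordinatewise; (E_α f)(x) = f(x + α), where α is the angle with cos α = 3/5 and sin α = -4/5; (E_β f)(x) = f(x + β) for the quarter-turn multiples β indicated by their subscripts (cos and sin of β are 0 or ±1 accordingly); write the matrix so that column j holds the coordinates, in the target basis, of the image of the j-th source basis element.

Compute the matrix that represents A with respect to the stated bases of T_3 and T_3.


the matrix is [[1, 0, 0, 0, 0, 0, 0]; [0, -4/5, -3/5, 0, 0, 0, 0]; [0, 3/5, -4/5, 0, 0, 0, 0]; [0, 0, 0, 7/25, 24/25, 0, 0]; [0, 0, 0, -24/25, 7/25, 0, 0]; [0, 0, 0, 0, 0, 44/125, -117/125]; [0, 0, 0, 0, 0, 117/125, 44/125]] (rows listed top to bottom)

image of 1: 1
image of cos x: -(4/5)cos x + (3/5)sin x
image of sin x: -(3/5)cos x - (4/5)sin x
image of cos 2x: (7/25)cos 2x - (24/25)sin 2x
image of sin 2x: (24/25)cos 2x + (7/25)sin 2x
image of cos 3x: (44/125)cos 3x + (117/125)sin 3x
image of sin 3x: -(117/125)cos 3x + (44/125)sin 3x
each image's coordinates form column j of the matrix


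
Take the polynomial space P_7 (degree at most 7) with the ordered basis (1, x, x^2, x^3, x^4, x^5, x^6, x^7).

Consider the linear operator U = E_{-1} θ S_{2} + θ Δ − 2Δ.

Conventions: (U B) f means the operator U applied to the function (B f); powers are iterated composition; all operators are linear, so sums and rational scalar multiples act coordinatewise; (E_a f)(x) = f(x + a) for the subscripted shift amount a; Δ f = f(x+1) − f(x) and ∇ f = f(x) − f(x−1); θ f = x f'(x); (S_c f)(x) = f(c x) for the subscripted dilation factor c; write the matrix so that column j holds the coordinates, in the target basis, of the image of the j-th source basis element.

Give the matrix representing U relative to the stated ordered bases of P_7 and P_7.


image of 1: 0
image of x: 2x - 4
image of x^2: 8x^2 - 18x + 6
image of x^3: 24x^3 - 72x^2 + 69x - 26
image of x^4: 64x^4 - 252x^3 + 384x^2 - 260x + 62
image of x^5: 160x^5 - 790x^4 + 1610x^3 - 1600x^2 + 795x - 162
image of x^6: 384x^6 - 2286x^5 + 5790x^4 - 7660x^3 + 5760x^2 - 2310x + 382
image of x^7: 896x^7 - 6244x^6 + 18879x^5 - 31290x^4 + 31395x^3 - 18816x^2 + 6265x - 898
each image's coordinates form column j of the matrix

the matrix is [[0, -4, 6, -26, 62, -162, 382, -898]; [0, 2, -18, 69, -260, 795, -2310, 6265]; [0, 0, 8, -72, 384, -1600, 5760, -18816]; [0, 0, 0, 24, -252, 1610, -7660, 31395]; [0, 0, 0, 0, 64, -790, 5790, -31290]; [0, 0, 0, 0, 0, 160, -2286, 18879]; [0, 0, 0, 0, 0, 0, 384, -6244]; [0, 0, 0, 0, 0, 0, 0, 896]] (rows listed top to bottom)


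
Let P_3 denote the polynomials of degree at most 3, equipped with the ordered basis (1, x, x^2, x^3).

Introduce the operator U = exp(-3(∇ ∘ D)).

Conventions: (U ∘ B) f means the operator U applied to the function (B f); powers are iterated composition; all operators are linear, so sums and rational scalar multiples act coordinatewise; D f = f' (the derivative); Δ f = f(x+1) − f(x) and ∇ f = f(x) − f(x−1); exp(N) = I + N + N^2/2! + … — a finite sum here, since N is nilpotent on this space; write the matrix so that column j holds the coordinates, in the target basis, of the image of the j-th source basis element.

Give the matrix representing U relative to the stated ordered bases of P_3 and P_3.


image of 1: 1
image of x: x
image of x^2: x^2 - 6
image of x^3: x^3 - 18x + 9
each image's coordinates form column j of the matrix

the matrix is [[1, 0, -6, 9]; [0, 1, 0, -18]; [0, 0, 1, 0]; [0, 0, 0, 1]] (rows listed top to bottom)


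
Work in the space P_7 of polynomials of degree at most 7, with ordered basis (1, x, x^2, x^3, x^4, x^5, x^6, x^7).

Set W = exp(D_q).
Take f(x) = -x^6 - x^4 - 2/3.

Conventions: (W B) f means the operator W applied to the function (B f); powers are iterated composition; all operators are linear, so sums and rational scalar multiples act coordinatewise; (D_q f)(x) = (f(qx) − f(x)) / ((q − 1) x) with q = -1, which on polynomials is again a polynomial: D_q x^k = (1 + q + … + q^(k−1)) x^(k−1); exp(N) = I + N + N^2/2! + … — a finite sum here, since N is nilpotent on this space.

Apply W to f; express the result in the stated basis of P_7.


the series for exp(D_q) f terminates at order 0
exp(D_q) f = -x^6 - x^4 - 2/3

the result is g(x) = -x^6 - x^4 - 2/3


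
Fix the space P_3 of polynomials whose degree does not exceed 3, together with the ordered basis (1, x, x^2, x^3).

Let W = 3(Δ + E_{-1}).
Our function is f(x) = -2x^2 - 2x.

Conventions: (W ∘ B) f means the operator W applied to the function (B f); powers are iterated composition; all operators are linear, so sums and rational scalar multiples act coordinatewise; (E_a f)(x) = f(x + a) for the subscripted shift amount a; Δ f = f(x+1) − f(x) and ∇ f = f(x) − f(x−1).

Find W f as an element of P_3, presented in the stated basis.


Δ f = -4x - 4
E_{-1} f = -2x^2 + 2x
(Δ + E_{-1}) f = -2x^2 - 2x - 4
(3(Δ + E_{-1})) f = -6x^2 - 6x - 12

the result is g(x) = -6x^2 - 6x - 12


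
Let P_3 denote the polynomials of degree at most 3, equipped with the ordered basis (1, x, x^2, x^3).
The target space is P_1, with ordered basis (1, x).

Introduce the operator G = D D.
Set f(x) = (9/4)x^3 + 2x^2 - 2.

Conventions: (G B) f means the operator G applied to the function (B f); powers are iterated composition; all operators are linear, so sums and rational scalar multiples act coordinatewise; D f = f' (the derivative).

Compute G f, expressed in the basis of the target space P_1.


D f = (27/4)x^2 + 4x
D D f = (27/2)x + 4

the result is g(x) = (27/2)x + 4


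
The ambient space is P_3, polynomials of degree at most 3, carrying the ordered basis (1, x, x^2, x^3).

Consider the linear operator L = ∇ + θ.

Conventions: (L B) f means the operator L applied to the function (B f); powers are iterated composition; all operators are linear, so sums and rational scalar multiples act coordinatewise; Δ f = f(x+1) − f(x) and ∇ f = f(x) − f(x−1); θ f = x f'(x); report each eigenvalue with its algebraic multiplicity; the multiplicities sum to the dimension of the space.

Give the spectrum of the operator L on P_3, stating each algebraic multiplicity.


λ = 0 (multiplicity 1), λ = 1 (multiplicity 1), λ = 2 (multiplicity 1), λ = 3 (multiplicity 1)

image of 1: 0
image of x: x + 1
image of x^2: 2x^2 + 2x - 1
image of x^3: 3x^3 + 3x^2 - 3x + 1
the matrix is upper triangular; its diagonal is (0, 1, 2, 3)
for a triangular matrix the eigenvalues are the diagonal entries, with algebraic multiplicity their repetition count


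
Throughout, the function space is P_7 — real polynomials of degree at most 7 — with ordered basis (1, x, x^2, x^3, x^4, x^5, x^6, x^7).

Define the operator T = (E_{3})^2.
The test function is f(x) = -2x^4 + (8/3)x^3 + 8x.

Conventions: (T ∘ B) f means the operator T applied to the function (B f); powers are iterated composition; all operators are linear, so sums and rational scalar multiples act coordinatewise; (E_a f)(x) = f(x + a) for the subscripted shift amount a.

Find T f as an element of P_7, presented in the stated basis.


g(x) = -2x^4 - (136/3)x^3 - 384x^2 - 1432x - 1968

E_{3} f = -2x^4 - (64/3)x^3 - 84x^2 - 136x - 66
E_{3} E_{3} f = -2x^4 - (136/3)x^3 - 384x^2 - 1432x - 1968


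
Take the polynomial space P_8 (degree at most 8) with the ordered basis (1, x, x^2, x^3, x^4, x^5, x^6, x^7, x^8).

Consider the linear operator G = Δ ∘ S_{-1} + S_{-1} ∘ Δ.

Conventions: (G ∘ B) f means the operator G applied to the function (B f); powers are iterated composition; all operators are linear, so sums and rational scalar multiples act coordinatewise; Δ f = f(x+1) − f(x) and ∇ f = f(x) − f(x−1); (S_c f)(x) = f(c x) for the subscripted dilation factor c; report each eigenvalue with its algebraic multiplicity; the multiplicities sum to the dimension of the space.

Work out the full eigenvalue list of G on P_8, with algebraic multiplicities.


image of 1: 0
image of x: 0
image of x^2: 2
image of x^3: -6x
image of x^4: 12x^2 + 2
image of x^5: -20x^3 - 10x
image of x^6: 30x^4 + 30x^2 + 2
image of x^7: -42x^5 - 70x^3 - 14x
image of x^8: 56x^6 + 140x^4 + 56x^2 + 2
the matrix is upper triangular; its diagonal is (0, 0, 0, 0, 0, 0, 0, 0, 0)
for a triangular matrix the eigenvalues are the diagonal entries, with algebraic multiplicity their repetition count

λ = 0 (multiplicity 9)


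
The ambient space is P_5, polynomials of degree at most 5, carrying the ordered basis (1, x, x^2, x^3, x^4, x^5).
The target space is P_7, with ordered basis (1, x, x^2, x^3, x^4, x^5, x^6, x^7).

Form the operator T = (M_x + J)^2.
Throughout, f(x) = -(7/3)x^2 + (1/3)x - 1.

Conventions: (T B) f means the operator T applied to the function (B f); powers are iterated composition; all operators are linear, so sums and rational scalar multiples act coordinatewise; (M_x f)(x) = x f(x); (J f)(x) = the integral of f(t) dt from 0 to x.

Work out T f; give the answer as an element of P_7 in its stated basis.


M_x f = -(7/3)x^3 + (1/3)x^2 - x
J f = -(7/9)x^3 + (1/6)x^2 - x
(M_x + J) f = -(28/9)x^3 + (1/2)x^2 - 2x
M_x (M_x + J) f = -(28/9)x^4 + (1/2)x^3 - 2x^2
J (M_x + J) f = -(7/9)x^4 + (1/6)x^3 - x^2
(M_x + J) (M_x + J) f = -(35/9)x^4 + (2/3)x^3 - 3x^2

g(x) = -(35/9)x^4 + (2/3)x^3 - 3x^2


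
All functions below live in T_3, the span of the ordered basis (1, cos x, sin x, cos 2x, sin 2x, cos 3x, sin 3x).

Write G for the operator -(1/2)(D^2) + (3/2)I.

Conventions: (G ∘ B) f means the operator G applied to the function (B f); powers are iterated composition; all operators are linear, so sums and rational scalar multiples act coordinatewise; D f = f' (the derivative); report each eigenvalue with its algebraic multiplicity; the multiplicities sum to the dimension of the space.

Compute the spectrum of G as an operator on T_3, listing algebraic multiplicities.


image of 1: 3/2
image of cos x: 2cos x
image of sin x: 2sin x
image of cos 2x: (7/2)cos 2x
image of sin 2x: (7/2)sin 2x
image of cos 3x: 6cos 3x
image of sin 3x: 6sin 3x
the matrix is diagonal; its diagonal is (3/2, 2, 2, 7/2, 7/2, 6, 6)
for a triangular matrix the eigenvalues are the diagonal entries, with algebraic multiplicity their repetition count

λ = 3/2 (multiplicity 1), λ = 2 (multiplicity 2), λ = 7/2 (multiplicity 2), λ = 6 (multiplicity 2)


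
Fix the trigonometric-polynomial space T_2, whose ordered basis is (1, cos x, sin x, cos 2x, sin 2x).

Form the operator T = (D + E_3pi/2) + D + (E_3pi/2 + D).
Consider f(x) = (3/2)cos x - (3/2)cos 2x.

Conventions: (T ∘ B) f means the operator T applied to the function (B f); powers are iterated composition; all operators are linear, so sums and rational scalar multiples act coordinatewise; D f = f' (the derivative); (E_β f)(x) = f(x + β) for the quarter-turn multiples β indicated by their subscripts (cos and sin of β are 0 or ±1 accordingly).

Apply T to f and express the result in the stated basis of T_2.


D f = -(3/2)sin x + 3sin 2x
E_3pi/2 f = (3/2)sin x + (3/2)cos 2x
(D + E_3pi/2) f = (3/2)cos 2x + 3sin 2x
D f = -(3/2)sin x + 3sin 2x
E_3pi/2 f = (3/2)sin x + (3/2)cos 2x
D f = -(3/2)sin x + 3sin 2x
(E_3pi/2 + D) f = (3/2)cos 2x + 3sin 2x
((D + E_3pi/2) + D + (E_3pi/2 + D)) f = -(3/2)sin x + 3cos 2x + 9sin 2x

the result is g(x) = -(3/2)sin x + 3cos 2x + 9sin 2x


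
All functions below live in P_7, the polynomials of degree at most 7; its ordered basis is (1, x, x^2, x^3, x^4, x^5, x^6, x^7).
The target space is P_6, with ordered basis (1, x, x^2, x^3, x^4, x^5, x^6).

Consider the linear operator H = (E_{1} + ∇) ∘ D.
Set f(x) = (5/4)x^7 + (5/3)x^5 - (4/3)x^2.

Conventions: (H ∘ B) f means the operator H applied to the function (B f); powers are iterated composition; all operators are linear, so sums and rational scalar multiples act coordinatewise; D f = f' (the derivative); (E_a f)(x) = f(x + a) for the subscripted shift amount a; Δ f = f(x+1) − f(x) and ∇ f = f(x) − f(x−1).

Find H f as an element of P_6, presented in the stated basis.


D f = (35/4)x^6 + (25/3)x^4 - (8/3)x
E_{1} D f = (35/4)x^6 + (105/2)x^5 + (1675/12)x^4 + (625/3)x^3 + (725/4)x^2 + (499/6)x + 173/12
∇ D f = (105/2)x^5 - (525/4)x^4 + (625/3)x^3 - (725/4)x^2 + (515/6)x - 79/4
(E_{1} + ∇) D f = (35/4)x^6 + 105x^5 + (25/3)x^4 + (1250/3)x^3 + 169x - 16/3

g(x) = (35/4)x^6 + 105x^5 + (25/3)x^4 + (1250/3)x^3 + 169x - 16/3


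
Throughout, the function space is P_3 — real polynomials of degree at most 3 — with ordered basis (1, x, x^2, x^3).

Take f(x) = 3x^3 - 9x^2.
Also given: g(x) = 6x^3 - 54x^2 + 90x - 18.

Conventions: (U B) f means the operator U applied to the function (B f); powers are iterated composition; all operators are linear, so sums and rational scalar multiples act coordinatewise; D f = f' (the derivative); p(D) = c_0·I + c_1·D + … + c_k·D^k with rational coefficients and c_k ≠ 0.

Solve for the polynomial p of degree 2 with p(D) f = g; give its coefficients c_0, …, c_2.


p(D) = 2·I − 4·D + D^2, i.e. c_0 = 2, c_1 = -4, c_2 = 1

D^0 f = 3x^3 - 9x^2
D^1 f = 9x^2 - 18x
D^2 f = 18x - 18
matching coefficients of g against c_0 f + c_1 Df + … from the top degree down determines the c_i
solution: c_0 = 2, c_1 = -4, c_2 = 1


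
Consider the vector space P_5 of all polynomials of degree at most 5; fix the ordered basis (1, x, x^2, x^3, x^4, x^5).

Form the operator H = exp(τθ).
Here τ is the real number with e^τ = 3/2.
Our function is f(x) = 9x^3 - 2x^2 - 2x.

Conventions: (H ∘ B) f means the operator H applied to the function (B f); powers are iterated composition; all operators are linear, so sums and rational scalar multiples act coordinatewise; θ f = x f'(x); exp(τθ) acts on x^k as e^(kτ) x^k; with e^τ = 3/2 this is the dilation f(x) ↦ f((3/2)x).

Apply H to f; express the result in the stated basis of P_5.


g(x) = (243/8)x^3 - (9/2)x^2 - 3x

exp(τθ) x^k = e^(kτ) x^k; with e^τ = 3/2 this sends x^k to (3/2)^k x^k
x ↦ 3/2 x
x^2 ↦ 9/4 x^2
x^3 ↦ 27/8 x^3
applying this coordinatewise to f: exp(τθ) f = (243/8)x^3 - (9/2)x^2 - 3x


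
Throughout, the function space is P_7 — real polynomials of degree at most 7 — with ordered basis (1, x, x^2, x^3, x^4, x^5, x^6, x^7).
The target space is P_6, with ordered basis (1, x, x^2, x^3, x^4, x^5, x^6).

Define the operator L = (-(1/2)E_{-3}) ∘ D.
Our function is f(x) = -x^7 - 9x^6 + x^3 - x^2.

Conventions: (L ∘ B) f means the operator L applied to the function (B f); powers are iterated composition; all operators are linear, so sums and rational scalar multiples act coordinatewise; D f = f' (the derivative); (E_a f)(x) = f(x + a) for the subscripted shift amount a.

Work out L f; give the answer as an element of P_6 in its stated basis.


D f = -7x^6 - 54x^5 + 3x^2 - 2x
E_{-3} D f = -7x^6 + 72x^5 - 135x^4 - 1080x^3 + 6078x^2 - 11684x + 8052
(-(1/2)E_{-3}) D f = (7/2)x^6 - 36x^5 + (135/2)x^4 + 540x^3 - 3039x^2 + 5842x - 4026

the image equals g(x) = (7/2)x^6 - 36x^5 + (135/2)x^4 + 540x^3 - 3039x^2 + 5842x - 4026


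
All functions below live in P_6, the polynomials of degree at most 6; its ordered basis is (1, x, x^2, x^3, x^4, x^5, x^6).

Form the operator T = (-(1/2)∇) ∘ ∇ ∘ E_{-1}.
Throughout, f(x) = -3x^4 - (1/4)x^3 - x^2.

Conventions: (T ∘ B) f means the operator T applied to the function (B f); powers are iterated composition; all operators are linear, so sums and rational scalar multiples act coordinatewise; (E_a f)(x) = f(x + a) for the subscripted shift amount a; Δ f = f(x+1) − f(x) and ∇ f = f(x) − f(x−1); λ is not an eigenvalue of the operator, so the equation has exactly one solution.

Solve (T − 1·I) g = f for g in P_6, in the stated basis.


write g with unknown coordinates in the stated basis and equate coefficients in (T − 1·I) g = f
solving from the highest basis element down gives g = 3x^4 + (1/4)x^3 - 17x^2 + (285/4)x - 113/2
check: T g = -18x^2 + (285/4)x - 113/2
so T g − 1·g = -3x^4 - (1/4)x^3 - x^2 = f ✓

g(x) = 3x^4 + (1/4)x^3 - 17x^2 + (285/4)x - 113/2


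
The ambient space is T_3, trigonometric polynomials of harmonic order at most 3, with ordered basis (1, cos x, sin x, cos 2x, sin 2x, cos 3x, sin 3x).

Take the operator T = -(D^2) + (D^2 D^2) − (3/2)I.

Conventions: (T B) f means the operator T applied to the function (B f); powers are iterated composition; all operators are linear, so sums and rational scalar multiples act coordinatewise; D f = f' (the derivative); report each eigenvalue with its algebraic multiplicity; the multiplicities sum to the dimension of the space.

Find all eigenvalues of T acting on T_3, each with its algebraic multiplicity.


image of 1: -3/2
image of cos x: (1/2)cos x
image of sin x: (1/2)sin x
image of cos 2x: (37/2)cos 2x
image of sin 2x: (37/2)sin 2x
image of cos 3x: (177/2)cos 3x
image of sin 3x: (177/2)sin 3x
the matrix is diagonal; its diagonal is (-3/2, 1/2, 1/2, 37/2, 37/2, 177/2, 177/2)
for a triangular matrix the eigenvalues are the diagonal entries, with algebraic multiplicity their repetition count

λ = -3/2 (multiplicity 1), λ = 1/2 (multiplicity 2), λ = 37/2 (multiplicity 2), λ = 177/2 (multiplicity 2)


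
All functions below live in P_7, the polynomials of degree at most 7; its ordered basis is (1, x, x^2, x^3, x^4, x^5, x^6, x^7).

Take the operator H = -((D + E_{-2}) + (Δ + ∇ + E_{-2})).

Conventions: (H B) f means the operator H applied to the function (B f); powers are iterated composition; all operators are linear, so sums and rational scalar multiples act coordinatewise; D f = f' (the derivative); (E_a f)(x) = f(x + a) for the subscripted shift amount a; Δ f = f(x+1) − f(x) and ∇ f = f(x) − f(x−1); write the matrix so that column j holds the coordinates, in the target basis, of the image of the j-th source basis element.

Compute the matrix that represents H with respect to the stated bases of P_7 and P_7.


image of 1: -2
image of x: -2x + 1
image of x^2: -2x^2 + 2x - 8
image of x^3: -2x^3 + 3x^2 - 24x + 14
image of x^4: -2x^4 + 4x^3 - 48x^2 + 56x - 32
image of x^5: -2x^5 + 5x^4 - 80x^3 + 140x^2 - 160x + 62
image of x^6: -2x^6 + 6x^5 - 120x^4 + 280x^3 - 480x^2 + 372x - 128
image of x^7: -2x^7 + 7x^6 - 168x^5 + 490x^4 - 1120x^3 + 1302x^2 - 896x + 254
each image's coordinates form column j of the matrix

the matrix is [[-2, 1, -8, 14, -32, 62, -128, 254]; [0, -2, 2, -24, 56, -160, 372, -896]; [0, 0, -2, 3, -48, 140, -480, 1302]; [0, 0, 0, -2, 4, -80, 280, -1120]; [0, 0, 0, 0, -2, 5, -120, 490]; [0, 0, 0, 0, 0, -2, 6, -168]; [0, 0, 0, 0, 0, 0, -2, 7]; [0, 0, 0, 0, 0, 0, 0, -2]] (rows listed top to bottom)


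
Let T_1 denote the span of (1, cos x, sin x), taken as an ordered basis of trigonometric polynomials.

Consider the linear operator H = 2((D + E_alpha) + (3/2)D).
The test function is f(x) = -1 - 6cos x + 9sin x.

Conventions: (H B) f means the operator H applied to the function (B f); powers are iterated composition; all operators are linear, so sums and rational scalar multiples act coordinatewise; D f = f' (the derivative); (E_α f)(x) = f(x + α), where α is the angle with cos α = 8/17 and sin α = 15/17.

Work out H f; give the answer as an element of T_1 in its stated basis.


D f = 9cos x + 6sin x
E_alpha f = -1 + (87/17)cos x + (162/17)sin x
(D + E_alpha) f = -1 + (240/17)cos x + (264/17)sin x
D f = 9cos x + 6sin x
((3/2)D) f = (27/2)cos x + 9sin x
((D + E_alpha) + (3/2)D) f = -1 + (939/34)cos x + (417/17)sin x
(2((D + E_alpha) + (3/2)D)) f = -2 + (939/17)cos x + (834/17)sin x

g(x) = -2 + (939/17)cos x + (834/17)sin x


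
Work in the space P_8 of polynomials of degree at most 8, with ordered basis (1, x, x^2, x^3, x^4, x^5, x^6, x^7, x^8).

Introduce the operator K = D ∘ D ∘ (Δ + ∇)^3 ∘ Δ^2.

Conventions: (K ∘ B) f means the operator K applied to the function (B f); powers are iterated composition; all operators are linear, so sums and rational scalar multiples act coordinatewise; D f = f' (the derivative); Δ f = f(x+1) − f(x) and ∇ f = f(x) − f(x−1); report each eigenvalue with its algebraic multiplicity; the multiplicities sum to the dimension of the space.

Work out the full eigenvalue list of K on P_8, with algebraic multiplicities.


image of 1: 0
image of x: 0
image of x^2: 0
image of x^3: 0
image of x^4: 0
image of x^5: 0
image of x^6: 0
image of x^7: 40320
image of x^8: 322560x + 322560
the matrix is upper triangular; its diagonal is (0, 0, 0, 0, 0, 0, 0, 0, 0)
for a triangular matrix the eigenvalues are the diagonal entries, with algebraic multiplicity their repetition count

λ = 0 (multiplicity 9)


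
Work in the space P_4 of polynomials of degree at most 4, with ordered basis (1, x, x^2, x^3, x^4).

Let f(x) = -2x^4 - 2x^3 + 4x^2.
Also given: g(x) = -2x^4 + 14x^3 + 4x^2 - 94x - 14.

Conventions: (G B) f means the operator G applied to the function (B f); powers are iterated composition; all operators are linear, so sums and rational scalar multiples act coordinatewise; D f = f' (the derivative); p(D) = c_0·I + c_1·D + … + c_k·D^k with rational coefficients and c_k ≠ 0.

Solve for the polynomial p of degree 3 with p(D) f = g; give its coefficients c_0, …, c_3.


D^0 f = -2x^4 - 2x^3 + 4x^2
D^1 f = -8x^3 - 6x^2 + 8x
D^2 f = -24x^2 - 12x + 8
D^3 f = -48x - 12
matching coefficients of g against c_0 f + c_1 Df + … from the top degree down determines the c_i
solution: c_0 = 1, c_1 = -2, c_2 = 1/2, c_3 = 3/2

p(D) = I − 2·D + (1/2)·D^2 + (3/2)·D^3, i.e. c_0 = 1, c_1 = -2, c_2 = 1/2, c_3 = 3/2


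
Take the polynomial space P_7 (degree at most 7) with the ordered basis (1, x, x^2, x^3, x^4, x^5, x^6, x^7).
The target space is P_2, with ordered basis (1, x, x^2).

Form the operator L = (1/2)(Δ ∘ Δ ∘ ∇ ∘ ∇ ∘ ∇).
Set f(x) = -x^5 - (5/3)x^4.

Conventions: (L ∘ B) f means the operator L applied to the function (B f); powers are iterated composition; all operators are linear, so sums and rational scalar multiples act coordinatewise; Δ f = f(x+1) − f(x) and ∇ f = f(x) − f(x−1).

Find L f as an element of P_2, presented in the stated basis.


the image equals g(x) = -60

∇ f = -5x^4 + (10/3)x^3 - (5/3)x + 2/3
∇ ∇ f = -20x^3 + 40x^2 - 30x + 20/3
∇ (∇ ∘ ∇) f = -60x^2 + 140x - 90
Δ ∇ (∇ ∘ ∇) f = -120x + 80
Δ Δ ∇ (∇ ∘ ∇) f = -120
((1/2)(Δ ∘ Δ ∘ ∇ ∘ ∇ ∘ ∇)) f = -60


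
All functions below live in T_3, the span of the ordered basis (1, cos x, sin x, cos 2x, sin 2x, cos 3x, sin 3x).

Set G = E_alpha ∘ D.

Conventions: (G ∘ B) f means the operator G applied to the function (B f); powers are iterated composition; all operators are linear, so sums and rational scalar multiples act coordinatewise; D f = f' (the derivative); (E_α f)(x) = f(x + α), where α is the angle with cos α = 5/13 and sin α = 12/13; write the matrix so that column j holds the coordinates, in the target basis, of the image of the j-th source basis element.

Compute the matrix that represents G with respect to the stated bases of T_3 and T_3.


the matrix is [[0, 0, 0, 0, 0, 0, 0]; [0, -12/13, 5/13, 0, 0, 0, 0]; [0, -5/13, -12/13, 0, 0, 0, 0]; [0, 0, 0, -240/169, -238/169, 0, 0]; [0, 0, 0, 238/169, -240/169, 0, 0]; [0, 0, 0, 0, 0, 2484/2197, -6105/2197]; [0, 0, 0, 0, 0, 6105/2197, 2484/2197]] (rows listed top to bottom)

image of 1: 0
image of cos x: -(12/13)cos x - (5/13)sin x
image of sin x: (5/13)cos x - (12/13)sin x
image of cos 2x: -(240/169)cos 2x + (238/169)sin 2x
image of sin 2x: -(238/169)cos 2x - (240/169)sin 2x
image of cos 3x: (2484/2197)cos 3x + (6105/2197)sin 3x
image of sin 3x: -(6105/2197)cos 3x + (2484/2197)sin 3x
each image's coordinates form column j of the matrix


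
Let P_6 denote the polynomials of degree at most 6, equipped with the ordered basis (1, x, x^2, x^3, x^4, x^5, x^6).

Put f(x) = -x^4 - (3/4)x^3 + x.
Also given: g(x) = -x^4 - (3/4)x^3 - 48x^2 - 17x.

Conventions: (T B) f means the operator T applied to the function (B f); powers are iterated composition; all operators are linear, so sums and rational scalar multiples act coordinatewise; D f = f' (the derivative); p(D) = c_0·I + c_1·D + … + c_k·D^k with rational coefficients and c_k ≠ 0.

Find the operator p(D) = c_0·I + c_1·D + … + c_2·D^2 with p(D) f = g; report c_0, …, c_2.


p(D) = I + 4·D^2, i.e. c_0 = 1, c_1 = 0, c_2 = 4

D^0 f = -x^4 - (3/4)x^3 + x
D^1 f = -4x^3 - (9/4)x^2 + 1
D^2 f = -12x^2 - (9/2)x
matching coefficients of g against c_0 f + c_1 Df + … from the top degree down determines the c_i
solution: c_0 = 1, c_1 = 0, c_2 = 4


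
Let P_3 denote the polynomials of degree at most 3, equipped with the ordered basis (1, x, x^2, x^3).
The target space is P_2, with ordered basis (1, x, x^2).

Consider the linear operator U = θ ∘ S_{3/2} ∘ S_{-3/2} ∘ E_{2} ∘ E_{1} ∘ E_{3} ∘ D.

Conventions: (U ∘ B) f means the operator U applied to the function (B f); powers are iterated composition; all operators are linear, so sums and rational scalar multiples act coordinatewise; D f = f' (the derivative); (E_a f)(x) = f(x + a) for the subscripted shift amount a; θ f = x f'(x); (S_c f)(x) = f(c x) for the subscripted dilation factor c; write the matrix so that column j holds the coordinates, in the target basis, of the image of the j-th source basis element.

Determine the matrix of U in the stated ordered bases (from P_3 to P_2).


image of 1: 0
image of x: 0
image of x^2: -(9/2)x
image of x^3: (243/8)x^2 - 81x
each image's coordinates form column j of the matrix

the matrix is [[0, 0, 0, 0]; [0, 0, -9/2, -81]; [0, 0, 0, 243/8]] (rows listed top to bottom)


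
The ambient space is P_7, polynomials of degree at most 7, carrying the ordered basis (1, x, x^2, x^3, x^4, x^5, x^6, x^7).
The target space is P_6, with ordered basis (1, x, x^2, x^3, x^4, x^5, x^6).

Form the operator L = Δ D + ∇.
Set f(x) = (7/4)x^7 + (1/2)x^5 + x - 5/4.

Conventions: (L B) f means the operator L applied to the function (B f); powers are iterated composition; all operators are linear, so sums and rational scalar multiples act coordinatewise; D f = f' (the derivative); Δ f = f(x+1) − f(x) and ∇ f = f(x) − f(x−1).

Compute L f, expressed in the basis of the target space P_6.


g(x) = (49/4)x^6 + (147/4)x^5 + (495/2)x^4 + (755/4)x^3 + (481/2)x^2 + (275/4)x + 18

D f = (49/4)x^6 + (5/2)x^4 + 1
Δ D f = (147/2)x^5 + (735/4)x^4 + 255x^3 + (795/4)x^2 + (167/2)x + 59/4
∇ f = (49/4)x^6 - (147/4)x^5 + (255/4)x^4 - (265/4)x^3 + (167/4)x^2 - (59/4)x + 13/4
(Δ D + ∇) f = (49/4)x^6 + (147/4)x^5 + (495/2)x^4 + (755/4)x^3 + (481/2)x^2 + (275/4)x + 18


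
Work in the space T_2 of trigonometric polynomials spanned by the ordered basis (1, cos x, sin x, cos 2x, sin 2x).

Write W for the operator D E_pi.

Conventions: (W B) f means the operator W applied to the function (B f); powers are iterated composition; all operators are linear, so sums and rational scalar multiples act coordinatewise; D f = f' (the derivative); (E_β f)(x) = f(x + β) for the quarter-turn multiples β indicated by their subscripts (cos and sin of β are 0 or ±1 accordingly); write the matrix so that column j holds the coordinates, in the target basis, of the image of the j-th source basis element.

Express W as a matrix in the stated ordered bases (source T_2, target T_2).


image of 1: 0
image of cos x: sin x
image of sin x: -cos x
image of cos 2x: -2sin 2x
image of sin 2x: 2cos 2x
each image's coordinates form column j of the matrix

the matrix is [[0, 0, 0, 0, 0]; [0, 0, -1, 0, 0]; [0, 1, 0, 0, 0]; [0, 0, 0, 0, 2]; [0, 0, 0, -2, 0]] (rows listed top to bottom)


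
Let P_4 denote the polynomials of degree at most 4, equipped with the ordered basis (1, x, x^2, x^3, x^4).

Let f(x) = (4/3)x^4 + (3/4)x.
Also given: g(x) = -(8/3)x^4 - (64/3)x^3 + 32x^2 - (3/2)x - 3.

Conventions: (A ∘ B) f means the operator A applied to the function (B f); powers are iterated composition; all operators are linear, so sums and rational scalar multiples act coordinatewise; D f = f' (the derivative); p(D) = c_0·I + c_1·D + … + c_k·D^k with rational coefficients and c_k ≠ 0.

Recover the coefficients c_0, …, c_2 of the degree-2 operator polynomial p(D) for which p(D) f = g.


D^0 f = (4/3)x^4 + (3/4)x
D^1 f = (16/3)x^3 + 3/4
D^2 f = 16x^2
matching coefficients of g against c_0 f + c_1 Df + … from the top degree down determines the c_i
solution: c_0 = -2, c_1 = -4, c_2 = 2

p(D) = -2·I − 4·D + 2·D^2, i.e. c_0 = -2, c_1 = -4, c_2 = 2


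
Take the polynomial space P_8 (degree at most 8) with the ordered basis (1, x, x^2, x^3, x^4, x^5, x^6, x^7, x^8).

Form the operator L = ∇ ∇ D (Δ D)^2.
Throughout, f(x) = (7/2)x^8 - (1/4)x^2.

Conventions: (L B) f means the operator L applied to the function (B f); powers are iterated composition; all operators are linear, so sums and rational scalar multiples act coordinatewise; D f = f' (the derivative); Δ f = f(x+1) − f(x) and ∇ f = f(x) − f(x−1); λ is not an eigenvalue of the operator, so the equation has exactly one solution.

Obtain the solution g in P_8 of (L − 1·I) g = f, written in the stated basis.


the result is g(x) = -(7/2)x^8 + (1/4)x^2 - 141120x

write g with unknown coordinates in the stated basis and equate coefficients in (L − 1·I) g = f
solving from the highest basis element down gives g = -(7/2)x^8 + (1/4)x^2 - 141120x
check: L g = -141120x
so L g − 1·g = (7/2)x^8 - (1/4)x^2 = f ✓


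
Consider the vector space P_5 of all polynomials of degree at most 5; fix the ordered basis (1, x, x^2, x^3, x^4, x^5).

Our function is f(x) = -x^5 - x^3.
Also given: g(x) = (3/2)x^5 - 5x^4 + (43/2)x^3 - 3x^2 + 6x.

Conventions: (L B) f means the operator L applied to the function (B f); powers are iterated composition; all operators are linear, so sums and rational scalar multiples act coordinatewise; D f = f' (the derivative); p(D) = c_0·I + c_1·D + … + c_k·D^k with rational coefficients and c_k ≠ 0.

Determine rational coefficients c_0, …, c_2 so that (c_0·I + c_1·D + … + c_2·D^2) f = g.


D^0 f = -x^5 - x^3
D^1 f = -5x^4 - 3x^2
D^2 f = -20x^3 - 6x
matching coefficients of g against c_0 f + c_1 Df + … from the top degree down determines the c_i
solution: c_0 = -3/2, c_1 = 1, c_2 = -1

p(D) = -(3/2)·I + D − D^2, i.e. c_0 = -3/2, c_1 = 1, c_2 = -1


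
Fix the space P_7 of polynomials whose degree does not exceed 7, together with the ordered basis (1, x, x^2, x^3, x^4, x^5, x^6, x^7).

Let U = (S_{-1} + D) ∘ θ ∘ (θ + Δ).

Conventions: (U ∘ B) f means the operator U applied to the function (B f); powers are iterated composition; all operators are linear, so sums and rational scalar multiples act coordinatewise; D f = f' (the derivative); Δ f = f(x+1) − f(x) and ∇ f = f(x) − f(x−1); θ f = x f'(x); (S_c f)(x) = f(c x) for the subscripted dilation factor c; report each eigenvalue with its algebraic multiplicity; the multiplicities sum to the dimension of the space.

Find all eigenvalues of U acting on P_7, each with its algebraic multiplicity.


image of 1: 0
image of x: -x + 1
image of x^2: 4x^2 + 6x + 2
image of x^3: -9x^3 + 33x^2 + 9x + 3
image of x^4: 16x^4 + 52x^3 + 48x^2 + 20x + 4
image of x^5: -25x^5 + 145x^4 + 50x^3 + 110x^2 + 35x + 5
image of x^6: 36x^6 + 186x^5 + 210x^4 + 180x^3 + 210x^2 + 54x + 6
image of x^7: -49x^7 + 385x^6 + 147x^5 + 665x^4 + 455x^3 + 357x^2 + 77x + 7
the matrix is upper triangular; its diagonal is (0, -1, 4, -9, 16, -25, 36, -49)
for a triangular matrix the eigenvalues are the diagonal entries, with algebraic multiplicity their repetition count

λ = -49 (multiplicity 1), λ = -25 (multiplicity 1), λ = -9 (multiplicity 1), λ = -1 (multiplicity 1), λ = 0 (multiplicity 1), λ = 4 (multiplicity 1), λ = 16 (multiplicity 1), λ = 36 (multiplicity 1)


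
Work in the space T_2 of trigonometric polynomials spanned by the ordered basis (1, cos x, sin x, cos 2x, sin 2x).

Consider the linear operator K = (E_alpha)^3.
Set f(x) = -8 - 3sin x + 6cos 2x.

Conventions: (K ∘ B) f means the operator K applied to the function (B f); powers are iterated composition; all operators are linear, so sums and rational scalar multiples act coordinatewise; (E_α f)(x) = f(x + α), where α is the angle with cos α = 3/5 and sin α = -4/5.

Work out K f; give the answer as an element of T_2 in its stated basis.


the result is g(x) = -8 + (132/125)cos x + (351/125)sin x + (70518/15625)cos 2x - (61776/15625)sin 2x

E_alpha f = -8 + (12/5)cos x - (9/5)sin x - (42/25)cos 2x + (144/25)sin 2x
E_alpha E_alpha f = -8 + (72/25)cos x + (21/25)sin x - (3162/625)cos 2x - (2016/625)sin 2x
E_alpha E_alpha E_alpha f = -8 + (132/125)cos x + (351/125)sin x + (70518/15625)cos 2x - (61776/15625)sin 2x
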